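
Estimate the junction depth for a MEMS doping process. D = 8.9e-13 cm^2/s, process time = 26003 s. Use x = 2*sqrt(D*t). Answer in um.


Step 1: Compute D*t = 8.9e-13 * 26003 = 2.314267e-08 cm^2
Step 2: sqrt(D*t) = 1.52127e-04 cm
Step 3: x = 2 * 1.52127e-04 cm = 3.04254e-04 cm
Step 4: Convert to um (1 cm = 1e4 um): x = 3.043 um


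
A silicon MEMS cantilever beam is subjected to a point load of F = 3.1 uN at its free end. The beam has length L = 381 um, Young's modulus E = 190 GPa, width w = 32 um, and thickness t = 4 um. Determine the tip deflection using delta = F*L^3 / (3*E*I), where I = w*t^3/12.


Step 1: Calculate the second moment of area.
I = w * t^3 / 12 = 32 * 4^3 / 12 = 170.6667 um^4
Step 2: Convert E to consistent units (1 GPa = 1000 uN/um^2).
E = 190 GPa = 190000 uN/um^2
Step 3: Calculate tip deflection.
delta = F * L^3 / (3 * E * I)
delta = 3.1 * 381^3 / (3 * 190000 * 170.6667)
delta = 1.7624 um


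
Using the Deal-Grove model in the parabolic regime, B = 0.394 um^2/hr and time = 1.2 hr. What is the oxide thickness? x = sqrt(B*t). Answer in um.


Step 1: Compute B*t = 0.394 * 1.2 = 0.4728
Step 2: x = sqrt(0.4728)
x = 0.688 um


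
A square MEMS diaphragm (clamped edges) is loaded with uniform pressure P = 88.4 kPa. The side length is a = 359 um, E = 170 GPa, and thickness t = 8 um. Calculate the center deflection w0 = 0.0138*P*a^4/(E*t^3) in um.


Step 1: Convert pressure to compatible units (E is in GPa, so P in GPa).
P = 88.4 kPa = 88.4e-6 GPa
Step 2: Compute numerator: 0.0138 * P * a^4.
a^4 = 359^4 = 16610312161
numerator = 0.0138 * 88.4e-6 * 16610312161 = 2.02633e+04
Step 3: Compute denominator: E * t^3 = 170 * 8^3 = 87040
Step 4: w0 = numerator / denominator = 2.02633e+04 / 87040 = 0.2328 um


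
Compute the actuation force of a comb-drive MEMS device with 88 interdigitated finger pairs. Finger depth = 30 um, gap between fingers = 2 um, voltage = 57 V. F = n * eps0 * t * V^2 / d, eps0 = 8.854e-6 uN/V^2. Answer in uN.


Step 1: Parameters: n=88, eps0=8.854e-6 uN/V^2, t=30 um, V=57 V, d=2 um
Step 2: V^2 = 3249
Step 3: F = 88 * 8.854e-6 * 30 * 3249 / 2
F = 37.972 uN


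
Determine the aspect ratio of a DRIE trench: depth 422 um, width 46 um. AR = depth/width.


Step 1: AR = depth / width
Step 2: AR = 422 / 46
AR = 9.2


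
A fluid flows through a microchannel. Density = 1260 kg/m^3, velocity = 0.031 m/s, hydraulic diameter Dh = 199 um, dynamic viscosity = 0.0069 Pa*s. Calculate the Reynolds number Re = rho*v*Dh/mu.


Step 1: Convert Dh to meters: Dh = 199e-6 m
Step 2: Re = rho * v * Dh / mu
Re = 1260 * 0.031 * 199e-6 / 0.0069
Re = 1.127


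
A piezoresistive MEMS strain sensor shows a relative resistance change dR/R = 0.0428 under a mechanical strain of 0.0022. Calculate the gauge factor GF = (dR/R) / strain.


Step 1: Identify values.
dR/R = 0.0428, strain = 0.0022
Step 2: GF = (dR/R) / strain = 0.0428 / 0.0022
GF = 19.5


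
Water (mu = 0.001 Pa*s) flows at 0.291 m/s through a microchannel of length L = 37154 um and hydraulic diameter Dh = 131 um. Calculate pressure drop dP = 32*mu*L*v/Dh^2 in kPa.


Step 1: Convert to SI: L = 37154e-6 m, Dh = 131e-6 m
Step 2: dP = 32 * 0.001 * 37154e-6 * 0.291 / (131e-6)^2
Step 3: dP = 20160.72 Pa
Step 4: Convert to kPa: dP = 20.16 kPa


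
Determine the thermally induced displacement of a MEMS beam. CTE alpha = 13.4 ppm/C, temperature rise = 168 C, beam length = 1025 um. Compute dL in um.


Step 1: Convert CTE: alpha = 13.4 ppm/C = 13.4e-6 /C
Step 2: dL = 13.4e-6 * 168 * 1025
dL = 2.3075 um


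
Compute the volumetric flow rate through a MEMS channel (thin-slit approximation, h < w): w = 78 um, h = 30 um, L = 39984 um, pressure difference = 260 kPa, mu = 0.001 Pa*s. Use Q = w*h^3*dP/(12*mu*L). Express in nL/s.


Step 1: Convert all dimensions to SI (meters).
w = 78e-6 m, h = 30e-6 m, L = 39984e-6 m, dP = 260e3 Pa
Step 2: Q = w * h^3 * dP / (12 * mu * L)
Q = 78e-6 * (30e-6)^3 * 260e3 / (12 * 0.001 * 39984e-6) = 1.14120648e-09 m^3/s
Step 3: Convert Q from m^3/s to nL/s (1 m^3 = 1e12 nL, so multiply by 1e12).
Q = 1141.206 nL/s


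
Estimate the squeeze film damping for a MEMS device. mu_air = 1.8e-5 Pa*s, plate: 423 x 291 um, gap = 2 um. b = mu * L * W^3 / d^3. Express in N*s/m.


Step 1: Convert to SI.
L = 423e-6 m, W = 291e-6 m, d = 2e-6 m
Step 2: W^3 = (291e-6)^3 = 2.46e-11 m^3
Step 3: d^3 = (2e-6)^3 = 8.00e-18 m^3
Step 4: b = 1.8e-5 * 423e-6 * 2.46e-11 / 8.00e-18
b = 2.35e-02 N*s/m


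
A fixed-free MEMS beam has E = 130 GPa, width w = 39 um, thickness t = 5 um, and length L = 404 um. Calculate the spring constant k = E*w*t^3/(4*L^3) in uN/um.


Step 1: Convert E to consistent units (1 GPa = 1000 uN/um^2).
E = 130 GPa = 130000 uN/um^2
Step 2: Compute t^3 = 5^3 = 125
Step 3: Compute L^3 = 404^3 = 65939264
Step 4: k = 130000 * 39 * 125 / (4 * 65939264)
k = 2.4028 uN/um


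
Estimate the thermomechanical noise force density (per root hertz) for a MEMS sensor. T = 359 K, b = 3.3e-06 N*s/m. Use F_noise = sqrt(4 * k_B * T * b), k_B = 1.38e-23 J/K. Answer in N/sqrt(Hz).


Step 1: Compute 4 * k_B * T * b
= 4 * 1.38e-23 * 359 * 3.3e-06
= 6.5395e-26 N^2/Hz
Step 2: F_noise = sqrt(6.5395e-26)
F_noise = 2.56e-13 N/sqrt(Hz)


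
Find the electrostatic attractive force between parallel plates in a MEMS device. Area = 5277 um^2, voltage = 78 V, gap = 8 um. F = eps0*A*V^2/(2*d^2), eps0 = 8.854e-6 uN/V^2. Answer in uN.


Step 1: Identify parameters.
eps0 = 8.854e-6 uN/V^2, A = 5277 um^2, V = 78 V, d = 8 um
Step 2: Compute V^2 = 78^2 = 6084
Step 3: Compute d^2 = 8^2 = 64
Step 4: F = 0.5 * 8.854e-6 * 5277 * 6084 / 64
F = 2.221 uN


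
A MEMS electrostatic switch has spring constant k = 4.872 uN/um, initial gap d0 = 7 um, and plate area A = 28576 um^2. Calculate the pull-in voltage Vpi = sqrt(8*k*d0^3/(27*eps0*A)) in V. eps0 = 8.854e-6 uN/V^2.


Step 1: Compute numerator: 8 * k * d0^3 = 8 * 4.872 * 7^3 = 13368.768
Step 2: Compute denominator: 27 * eps0 * A = 27 * 8.854e-6 * 28576 = 6.831321
Step 3: Vpi = sqrt(13368.768 / 6.831321)
Vpi = 44.24 V


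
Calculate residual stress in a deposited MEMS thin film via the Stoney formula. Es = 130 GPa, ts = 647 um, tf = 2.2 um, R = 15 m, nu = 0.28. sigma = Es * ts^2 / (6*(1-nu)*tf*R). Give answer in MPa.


Step 1: Compute numerator: Es * ts^2 = 130 * 647^2 = 54419170 (GPa*um^2)
Step 2: Compute denominator (R in um): 6*(1-nu)*tf*R = 6*0.72*2.2*15e6 = 142560000.0 (um^2)
Step 3: sigma (GPa) = 54419170 / 142560000.0 = 3.81728e-01 GPa
Step 4: Convert to MPa (x1000): sigma = 381.7 MPa


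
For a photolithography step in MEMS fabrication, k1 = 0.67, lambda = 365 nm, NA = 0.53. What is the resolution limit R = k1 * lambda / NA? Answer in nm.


Step 1: Identify values: k1 = 0.67, lambda = 365 nm, NA = 0.53
Step 2: R = k1 * lambda / NA
R = 0.67 * 365 / 0.53
R = 461.4 nm


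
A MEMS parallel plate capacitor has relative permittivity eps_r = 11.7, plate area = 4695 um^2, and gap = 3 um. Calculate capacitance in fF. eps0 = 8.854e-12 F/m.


Step 1: Convert area to m^2: A = 4695e-12 m^2
Step 2: Convert gap to m: d = 3e-6 m
Step 3: C = eps0 * eps_r * A / d
C = 8.854e-12 * 11.7 * 4695e-12 / 3e-6
Step 4: Convert to fF (multiply by 1e15).
C = 162.12 fF


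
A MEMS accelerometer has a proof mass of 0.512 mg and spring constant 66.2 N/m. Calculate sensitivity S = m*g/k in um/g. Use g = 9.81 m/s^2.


Step 1: Convert mass: m = 0.512 mg = 5.12e-07 kg
Step 2: S = m * g / k = 5.12e-07 * 9.81 / 66.2
Step 3: S = 7.59e-08 m/g
Step 4: Convert to um/g: S = 0.076 um/g


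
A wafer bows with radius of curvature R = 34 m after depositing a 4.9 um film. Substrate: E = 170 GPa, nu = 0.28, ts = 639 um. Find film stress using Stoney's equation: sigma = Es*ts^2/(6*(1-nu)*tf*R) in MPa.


Step 1: Compute numerator: Es * ts^2 = 170 * 639^2 = 69414570 (GPa*um^2)
Step 2: Compute denominator (R in um): 6*(1-nu)*tf*R = 6*0.72*4.9*34e6 = 719712000.0 (um^2)
Step 3: sigma (GPa) = 69414570 / 719712000.0 = 9.6448e-02 GPa
Step 4: Convert to MPa (x1000): sigma = 96.4 MPa


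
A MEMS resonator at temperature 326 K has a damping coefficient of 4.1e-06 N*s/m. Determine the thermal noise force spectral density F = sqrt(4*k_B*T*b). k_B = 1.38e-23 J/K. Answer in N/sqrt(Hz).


Step 1: Compute 4 * k_B * T * b
= 4 * 1.38e-23 * 326 * 4.1e-06
= 7.3780e-26 N^2/Hz
Step 2: F_noise = sqrt(7.3780e-26)
F_noise = 2.72e-13 N/sqrt(Hz)


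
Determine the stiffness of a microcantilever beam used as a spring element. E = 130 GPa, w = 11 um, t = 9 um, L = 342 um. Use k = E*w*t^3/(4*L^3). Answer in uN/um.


Step 1: Convert E to consistent units (1 GPa = 1000 uN/um^2).
E = 130 GPa = 130000 uN/um^2
Step 2: Compute t^3 = 9^3 = 729
Step 3: Compute L^3 = 342^3 = 40001688
Step 4: k = 130000 * 11 * 729 / (4 * 40001688)
k = 6.5152 uN/um


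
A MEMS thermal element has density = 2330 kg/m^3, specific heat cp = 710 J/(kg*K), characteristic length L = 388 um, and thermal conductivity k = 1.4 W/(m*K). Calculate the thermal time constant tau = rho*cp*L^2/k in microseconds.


Step 1: Convert L to m: L = 388e-6 m
Step 2: L^2 = (388e-6)^2 = 1.50544e-07 m^2
Step 3: tau = 2330 * 710 * 1.50544e-07 / 1.4 = 1.7788924229e-01 s
Step 4: Convert to microseconds (multiply by 1e6).
tau = 177889.242 us


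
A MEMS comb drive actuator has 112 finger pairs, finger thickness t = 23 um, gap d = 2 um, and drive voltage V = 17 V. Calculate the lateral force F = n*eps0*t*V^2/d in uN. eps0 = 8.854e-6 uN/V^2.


Step 1: Parameters: n=112, eps0=8.854e-6 uN/V^2, t=23 um, V=17 V, d=2 um
Step 2: V^2 = 289
Step 3: F = 112 * 8.854e-6 * 23 * 289 / 2
F = 3.296 uN


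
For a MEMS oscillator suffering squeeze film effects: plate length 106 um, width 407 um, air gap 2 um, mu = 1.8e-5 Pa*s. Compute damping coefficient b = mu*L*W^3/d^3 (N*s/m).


Step 1: Convert to SI.
L = 106e-6 m, W = 407e-6 m, d = 2e-6 m
Step 2: W^3 = (407e-6)^3 = 6.74e-11 m^3
Step 3: d^3 = (2e-6)^3 = 8.00e-18 m^3
Step 4: b = 1.8e-5 * 106e-6 * 6.74e-11 / 8.00e-18
b = 1.61e-02 N*s/m


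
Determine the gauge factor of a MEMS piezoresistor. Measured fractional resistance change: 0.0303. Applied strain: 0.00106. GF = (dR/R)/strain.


Step 1: Identify values.
dR/R = 0.0303, strain = 0.00106
Step 2: GF = (dR/R) / strain = 0.0303 / 0.00106
GF = 28.6


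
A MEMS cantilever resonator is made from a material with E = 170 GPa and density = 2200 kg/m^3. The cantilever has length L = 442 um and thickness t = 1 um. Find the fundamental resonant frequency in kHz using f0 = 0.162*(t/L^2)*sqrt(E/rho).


Step 1: Convert units to SI.
t_SI = 1e-6 m, L_SI = 442e-6 m
Step 2: Calculate sqrt(E/rho).
sqrt(170e9 / 2200) = 8790.49 m/s
Step 3: Compute f0.
f0 = 0.162 * 1e-6 / (442e-6)^2 * 8790.49 = 7289.3 Hz = 7.29 kHz


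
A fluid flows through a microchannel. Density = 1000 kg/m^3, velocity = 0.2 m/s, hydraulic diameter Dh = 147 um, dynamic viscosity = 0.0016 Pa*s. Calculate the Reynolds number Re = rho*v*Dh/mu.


Step 1: Convert Dh to meters: Dh = 147e-6 m
Step 2: Re = rho * v * Dh / mu
Re = 1000 * 0.2 * 147e-6 / 0.0016
Re = 18.375


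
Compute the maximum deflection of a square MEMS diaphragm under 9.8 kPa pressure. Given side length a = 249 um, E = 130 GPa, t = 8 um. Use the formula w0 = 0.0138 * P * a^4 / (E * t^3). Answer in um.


Step 1: Convert pressure to compatible units (E is in GPa, so P in GPa).
P = 9.8 kPa = 9.8e-6 GPa
Step 2: Compute numerator: 0.0138 * P * a^4.
a^4 = 249^4 = 3844124001
numerator = 0.0138 * 9.8e-6 * 3844124001 = 5.199e+02
Step 3: Compute denominator: E * t^3 = 130 * 8^3 = 66560
Step 4: w0 = numerator / denominator = 5.199e+02 / 66560 = 0.0078 um


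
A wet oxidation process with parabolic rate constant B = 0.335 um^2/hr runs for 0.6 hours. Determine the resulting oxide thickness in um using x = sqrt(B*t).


Step 1: Compute B*t = 0.335 * 0.6 = 0.201
Step 2: x = sqrt(0.201)
x = 0.448 um


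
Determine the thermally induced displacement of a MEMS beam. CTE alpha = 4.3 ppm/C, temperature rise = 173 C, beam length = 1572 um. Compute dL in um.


Step 1: Convert CTE: alpha = 4.3 ppm/C = 4.3e-6 /C
Step 2: dL = 4.3e-6 * 173 * 1572
dL = 1.1694 um


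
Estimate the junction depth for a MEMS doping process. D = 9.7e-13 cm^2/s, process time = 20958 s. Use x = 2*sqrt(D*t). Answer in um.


Step 1: Compute D*t = 9.7e-13 * 20958 = 2.032926e-08 cm^2
Step 2: sqrt(D*t) = 1.42581e-04 cm
Step 3: x = 2 * 1.42581e-04 cm = 2.85162e-04 cm
Step 4: Convert to um (1 cm = 1e4 um): x = 2.852 um


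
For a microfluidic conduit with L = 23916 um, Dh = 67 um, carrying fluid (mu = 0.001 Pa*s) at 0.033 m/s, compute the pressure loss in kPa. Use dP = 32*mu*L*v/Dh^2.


Step 1: Convert to SI: L = 23916e-6 m, Dh = 67e-6 m
Step 2: dP = 32 * 0.001 * 23916e-6 * 0.033 / (67e-6)^2
Step 3: dP = 5626.04 Pa
Step 4: Convert to kPa: dP = 5.63 kPa


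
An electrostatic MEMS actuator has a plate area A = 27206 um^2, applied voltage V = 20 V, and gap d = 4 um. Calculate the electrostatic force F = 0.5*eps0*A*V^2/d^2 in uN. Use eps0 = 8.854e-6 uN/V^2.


Step 1: Identify parameters.
eps0 = 8.854e-6 uN/V^2, A = 27206 um^2, V = 20 V, d = 4 um
Step 2: Compute V^2 = 20^2 = 400
Step 3: Compute d^2 = 4^2 = 16
Step 4: F = 0.5 * 8.854e-6 * 27206 * 400 / 16
F = 3.011 uN


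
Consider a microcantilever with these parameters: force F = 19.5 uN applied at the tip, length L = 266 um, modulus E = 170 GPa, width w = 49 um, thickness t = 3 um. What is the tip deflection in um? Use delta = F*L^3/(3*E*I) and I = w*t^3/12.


Step 1: Calculate the second moment of area.
I = w * t^3 / 12 = 49 * 3^3 / 12 = 110.25 um^4
Step 2: Convert E to consistent units (1 GPa = 1000 uN/um^2).
E = 170 GPa = 170000 uN/um^2
Step 3: Calculate tip deflection.
delta = F * L^3 / (3 * E * I)
delta = 19.5 * 266^3 / (3 * 170000 * 110.25)
delta = 6.5273 um


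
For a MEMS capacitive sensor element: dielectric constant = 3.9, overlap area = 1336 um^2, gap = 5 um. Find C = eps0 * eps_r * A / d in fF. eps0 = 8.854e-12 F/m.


Step 1: Convert area to m^2: A = 1336e-12 m^2
Step 2: Convert gap to m: d = 5e-6 m
Step 3: C = eps0 * eps_r * A / d
C = 8.854e-12 * 3.9 * 1336e-12 / 5e-6
Step 4: Convert to fF (multiply by 1e15).
C = 9.23 fF


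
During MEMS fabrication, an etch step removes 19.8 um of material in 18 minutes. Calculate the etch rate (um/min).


Step 1: Etch rate = depth / time
Step 2: rate = 19.8 / 18
rate = 1.1 um/min


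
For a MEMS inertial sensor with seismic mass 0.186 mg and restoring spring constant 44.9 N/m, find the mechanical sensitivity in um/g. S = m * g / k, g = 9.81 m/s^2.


Step 1: Convert mass: m = 0.186 mg = 1.86e-07 kg
Step 2: S = m * g / k = 1.86e-07 * 9.81 / 44.9
Step 3: S = 4.06e-08 m/g
Step 4: Convert to um/g: S = 0.041 um/g


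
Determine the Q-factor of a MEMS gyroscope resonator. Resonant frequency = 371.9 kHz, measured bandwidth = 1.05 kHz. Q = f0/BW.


Step 1: Q = f0 / bandwidth
Step 2: Q = 371.9 / 1.05
Q = 354.2


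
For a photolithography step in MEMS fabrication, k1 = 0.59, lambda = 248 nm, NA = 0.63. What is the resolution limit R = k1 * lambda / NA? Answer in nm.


Step 1: Identify values: k1 = 0.59, lambda = 248 nm, NA = 0.63
Step 2: R = k1 * lambda / NA
R = 0.59 * 248 / 0.63
R = 232.3 nm


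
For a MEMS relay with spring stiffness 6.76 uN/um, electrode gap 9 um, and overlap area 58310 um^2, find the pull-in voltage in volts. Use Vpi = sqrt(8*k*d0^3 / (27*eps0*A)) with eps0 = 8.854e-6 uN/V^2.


Step 1: Compute numerator: 8 * k * d0^3 = 8 * 6.76 * 9^3 = 39424.32
Step 2: Compute denominator: 27 * eps0 * A = 27 * 8.854e-6 * 58310 = 13.939472
Step 3: Vpi = sqrt(39424.32 / 13.939472)
Vpi = 53.18 V


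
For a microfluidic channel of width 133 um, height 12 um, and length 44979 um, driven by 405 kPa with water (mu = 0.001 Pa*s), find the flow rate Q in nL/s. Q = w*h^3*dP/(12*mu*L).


Step 1: Convert all dimensions to SI (meters).
w = 133e-6 m, h = 12e-6 m, L = 44979e-6 m, dP = 405e3 Pa
Step 2: Q = w * h^3 * dP / (12 * mu * L)
Q = 133e-6 * (12e-6)^3 * 405e3 / (12 * 0.001 * 44979e-6) = 1.7244848e-10 m^3/s
Step 3: Convert Q from m^3/s to nL/s (1 m^3 = 1e12 nL, so multiply by 1e12).
Q = 172.448 nL/s


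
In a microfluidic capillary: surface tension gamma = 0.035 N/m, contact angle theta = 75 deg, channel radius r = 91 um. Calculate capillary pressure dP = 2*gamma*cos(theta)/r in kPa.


Step 1: cos(75 deg) = 0.2588
Step 2: Convert r to m: r = 91e-6 m
Step 3: dP = 2 * 0.035 * 0.2588 / 91e-6 = 199.1 Pa
Step 4: Convert Pa to kPa (divide by 1000).
dP = 0.2 kPa


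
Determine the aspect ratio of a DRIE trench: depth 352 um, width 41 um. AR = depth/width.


Step 1: AR = depth / width
Step 2: AR = 352 / 41
AR = 8.6


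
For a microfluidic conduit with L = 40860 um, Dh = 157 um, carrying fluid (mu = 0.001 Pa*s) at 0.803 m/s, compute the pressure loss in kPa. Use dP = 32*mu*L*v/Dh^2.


Step 1: Convert to SI: L = 40860e-6 m, Dh = 157e-6 m
Step 2: dP = 32 * 0.001 * 40860e-6 * 0.803 / (157e-6)^2
Step 3: dP = 42595.58 Pa
Step 4: Convert to kPa: dP = 42.6 kPa


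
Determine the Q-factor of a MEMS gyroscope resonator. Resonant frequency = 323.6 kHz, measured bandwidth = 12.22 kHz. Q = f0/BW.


Step 1: Q = f0 / bandwidth
Step 2: Q = 323.6 / 12.22
Q = 26.5


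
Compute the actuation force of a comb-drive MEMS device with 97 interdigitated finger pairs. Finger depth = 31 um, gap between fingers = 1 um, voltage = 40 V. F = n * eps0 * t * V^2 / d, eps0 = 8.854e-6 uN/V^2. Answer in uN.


Step 1: Parameters: n=97, eps0=8.854e-6 uN/V^2, t=31 um, V=40 V, d=1 um
Step 2: V^2 = 1600
Step 3: F = 97 * 8.854e-6 * 31 * 1600 / 1
F = 42.598 uN


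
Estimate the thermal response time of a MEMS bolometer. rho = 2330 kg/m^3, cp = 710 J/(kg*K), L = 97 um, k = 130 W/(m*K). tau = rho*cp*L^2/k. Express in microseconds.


Step 1: Convert L to m: L = 97e-6 m
Step 2: L^2 = (97e-6)^2 = 9.409e-09 m^2
Step 3: tau = 2330 * 710 * 9.409e-09 / 130 = 1.1973314e-04 s
Step 4: Convert to microseconds (multiply by 1e6).
tau = 119.733 us


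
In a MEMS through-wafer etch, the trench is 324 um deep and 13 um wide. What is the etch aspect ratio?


Step 1: AR = depth / width
Step 2: AR = 324 / 13
AR = 24.9


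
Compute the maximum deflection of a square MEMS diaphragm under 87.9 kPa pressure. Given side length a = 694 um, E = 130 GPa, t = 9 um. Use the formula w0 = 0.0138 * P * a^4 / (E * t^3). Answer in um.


Step 1: Convert pressure to compatible units (E is in GPa, so P in GPa).
P = 87.9 kPa = 87.9e-6 GPa
Step 2: Compute numerator: 0.0138 * P * a^4.
a^4 = 694^4 = 231973236496
numerator = 0.0138 * 87.9e-6 * 231973236496 = 2.813882e+05
Step 3: Compute denominator: E * t^3 = 130 * 9^3 = 94770
Step 4: w0 = numerator / denominator = 2.813882e+05 / 94770 = 2.9692 um


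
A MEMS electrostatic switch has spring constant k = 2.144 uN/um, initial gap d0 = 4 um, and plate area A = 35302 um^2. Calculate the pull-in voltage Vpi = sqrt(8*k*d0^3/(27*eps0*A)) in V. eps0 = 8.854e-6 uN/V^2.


Step 1: Compute numerator: 8 * k * d0^3 = 8 * 2.144 * 4^3 = 1097.728
Step 2: Compute denominator: 27 * eps0 * A = 27 * 8.854e-6 * 35302 = 8.439226
Step 3: Vpi = sqrt(1097.728 / 8.439226)
Vpi = 11.41 V


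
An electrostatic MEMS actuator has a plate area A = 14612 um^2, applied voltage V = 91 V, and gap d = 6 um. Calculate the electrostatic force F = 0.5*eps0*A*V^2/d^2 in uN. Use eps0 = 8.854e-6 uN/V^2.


Step 1: Identify parameters.
eps0 = 8.854e-6 uN/V^2, A = 14612 um^2, V = 91 V, d = 6 um
Step 2: Compute V^2 = 91^2 = 8281
Step 3: Compute d^2 = 6^2 = 36
Step 4: F = 0.5 * 8.854e-6 * 14612 * 8281 / 36
F = 14.88 uN


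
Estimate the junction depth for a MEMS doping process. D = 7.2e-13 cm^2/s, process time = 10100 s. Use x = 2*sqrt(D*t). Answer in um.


Step 1: Compute D*t = 7.2e-13 * 10100 = 7.272e-09 cm^2
Step 2: sqrt(D*t) = 8.5276e-05 cm
Step 3: x = 2 * 8.5276e-05 cm = 1.70552e-04 cm
Step 4: Convert to um (1 cm = 1e4 um): x = 1.706 um


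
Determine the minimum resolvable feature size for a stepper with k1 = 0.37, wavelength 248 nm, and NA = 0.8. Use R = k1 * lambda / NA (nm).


Step 1: Identify values: k1 = 0.37, lambda = 248 nm, NA = 0.8
Step 2: R = k1 * lambda / NA
R = 0.37 * 248 / 0.8
R = 114.7 nm


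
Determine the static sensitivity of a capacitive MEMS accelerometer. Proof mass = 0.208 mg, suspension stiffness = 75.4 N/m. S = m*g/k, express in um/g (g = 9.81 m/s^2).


Step 1: Convert mass: m = 0.208 mg = 2.08e-07 kg
Step 2: S = m * g / k = 2.08e-07 * 9.81 / 75.4
Step 3: S = 2.71e-08 m/g
Step 4: Convert to um/g: S = 0.027 um/g


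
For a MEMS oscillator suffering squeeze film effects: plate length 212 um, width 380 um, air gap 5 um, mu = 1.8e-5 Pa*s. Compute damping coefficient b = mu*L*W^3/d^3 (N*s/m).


Step 1: Convert to SI.
L = 212e-6 m, W = 380e-6 m, d = 5e-6 m
Step 2: W^3 = (380e-6)^3 = 5.49e-11 m^3
Step 3: d^3 = (5e-6)^3 = 1.25e-16 m^3
Step 4: b = 1.8e-5 * 212e-6 * 5.49e-11 / 1.25e-16
b = 1.68e-03 N*s/m


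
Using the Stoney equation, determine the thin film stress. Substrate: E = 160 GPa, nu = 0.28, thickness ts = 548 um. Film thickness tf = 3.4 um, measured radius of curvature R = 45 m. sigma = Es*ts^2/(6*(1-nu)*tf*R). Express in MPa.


Step 1: Compute numerator: Es * ts^2 = 160 * 548^2 = 48048640 (GPa*um^2)
Step 2: Compute denominator (R in um): 6*(1-nu)*tf*R = 6*0.72*3.4*45e6 = 660960000.0 (um^2)
Step 3: sigma (GPa) = 48048640 / 660960000.0 = 7.2695e-02 GPa
Step 4: Convert to MPa (x1000): sigma = 72.7 MPa


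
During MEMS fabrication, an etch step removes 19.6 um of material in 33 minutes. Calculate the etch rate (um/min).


Step 1: Etch rate = depth / time
Step 2: rate = 19.6 / 33
rate = 0.594 um/min


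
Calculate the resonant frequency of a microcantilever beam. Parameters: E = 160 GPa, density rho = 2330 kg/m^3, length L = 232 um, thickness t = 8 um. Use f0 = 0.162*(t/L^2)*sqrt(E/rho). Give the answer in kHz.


Step 1: Convert units to SI.
t_SI = 8e-6 m, L_SI = 232e-6 m
Step 2: Calculate sqrt(E/rho).
sqrt(160e9 / 2330) = 8286.71 m/s
Step 3: Compute f0.
f0 = 0.162 * 8e-6 / (232e-6)^2 * 8286.71 = 199531.4 Hz = 199.53 kHz


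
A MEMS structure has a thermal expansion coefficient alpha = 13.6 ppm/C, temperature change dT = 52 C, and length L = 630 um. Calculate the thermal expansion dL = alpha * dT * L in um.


Step 1: Convert CTE: alpha = 13.6 ppm/C = 13.6e-6 /C
Step 2: dL = 13.6e-6 * 52 * 630
dL = 0.4455 um


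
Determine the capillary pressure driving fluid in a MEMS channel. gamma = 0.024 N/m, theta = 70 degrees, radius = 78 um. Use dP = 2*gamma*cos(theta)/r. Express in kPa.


Step 1: cos(70 deg) = 0.342
Step 2: Convert r to m: r = 78e-6 m
Step 3: dP = 2 * 0.024 * 0.342 / 78e-6 = 210.5 Pa
Step 4: Convert Pa to kPa (divide by 1000).
dP = 0.21 kPa


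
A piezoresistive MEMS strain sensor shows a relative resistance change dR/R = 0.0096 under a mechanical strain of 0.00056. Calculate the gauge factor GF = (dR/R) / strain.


Step 1: Identify values.
dR/R = 0.0096, strain = 0.00056
Step 2: GF = (dR/R) / strain = 0.0096 / 0.00056
GF = 17.1


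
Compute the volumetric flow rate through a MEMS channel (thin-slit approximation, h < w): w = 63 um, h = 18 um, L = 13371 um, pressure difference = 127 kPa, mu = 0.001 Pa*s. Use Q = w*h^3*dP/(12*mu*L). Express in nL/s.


Step 1: Convert all dimensions to SI (meters).
w = 63e-6 m, h = 18e-6 m, L = 13371e-6 m, dP = 127e3 Pa
Step 2: Q = w * h^3 * dP / (12 * mu * L)
Q = 63e-6 * (18e-6)^3 * 127e3 / (12 * 0.001 * 13371e-6) = 2.908149e-10 m^3/s
Step 3: Convert Q from m^3/s to nL/s (1 m^3 = 1e12 nL, so multiply by 1e12).
Q = 290.815 nL/s


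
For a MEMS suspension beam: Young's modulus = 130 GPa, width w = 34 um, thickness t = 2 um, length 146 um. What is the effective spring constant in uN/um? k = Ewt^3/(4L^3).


Step 1: Convert E to consistent units (1 GPa = 1000 uN/um^2).
E = 130 GPa = 130000 uN/um^2
Step 2: Compute t^3 = 2^3 = 8
Step 3: Compute L^3 = 146^3 = 3112136
Step 4: k = 130000 * 34 * 8 / (4 * 3112136)
k = 2.8405 uN/um


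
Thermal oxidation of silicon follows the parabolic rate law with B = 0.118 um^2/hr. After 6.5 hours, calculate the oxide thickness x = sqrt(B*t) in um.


Step 1: Compute B*t = 0.118 * 6.5 = 0.767
Step 2: x = sqrt(0.767)
x = 0.876 um


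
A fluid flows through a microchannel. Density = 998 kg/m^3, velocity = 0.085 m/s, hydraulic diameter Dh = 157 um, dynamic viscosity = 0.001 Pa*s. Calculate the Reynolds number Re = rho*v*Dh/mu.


Step 1: Convert Dh to meters: Dh = 157e-6 m
Step 2: Re = rho * v * Dh / mu
Re = 998 * 0.085 * 157e-6 / 0.001
Re = 13.318


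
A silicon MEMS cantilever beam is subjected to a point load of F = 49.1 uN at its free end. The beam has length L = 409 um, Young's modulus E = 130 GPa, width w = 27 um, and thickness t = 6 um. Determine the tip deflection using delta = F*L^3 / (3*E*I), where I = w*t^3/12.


Step 1: Calculate the second moment of area.
I = w * t^3 / 12 = 27 * 6^3 / 12 = 486.0 um^4
Step 2: Convert E to consistent units (1 GPa = 1000 uN/um^2).
E = 130 GPa = 130000 uN/um^2
Step 3: Calculate tip deflection.
delta = F * L^3 / (3 * E * I)
delta = 49.1 * 409^3 / (3 * 130000 * 486.0)
delta = 17.7235 um


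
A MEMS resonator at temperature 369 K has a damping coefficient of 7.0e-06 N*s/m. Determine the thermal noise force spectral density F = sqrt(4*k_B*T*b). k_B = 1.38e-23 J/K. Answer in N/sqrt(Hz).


Step 1: Compute 4 * k_B * T * b
= 4 * 1.38e-23 * 369 * 7.0e-06
= 1.4258e-25 N^2/Hz
Step 2: F_noise = sqrt(1.4258e-25)
F_noise = 3.78e-13 N/sqrt(Hz)


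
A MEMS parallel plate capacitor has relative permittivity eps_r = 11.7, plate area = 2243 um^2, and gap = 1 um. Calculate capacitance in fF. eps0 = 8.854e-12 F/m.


Step 1: Convert area to m^2: A = 2243e-12 m^2
Step 2: Convert gap to m: d = 1e-6 m
Step 3: C = eps0 * eps_r * A / d
C = 8.854e-12 * 11.7 * 2243e-12 / 1e-6
Step 4: Convert to fF (multiply by 1e15).
C = 232.36 fF


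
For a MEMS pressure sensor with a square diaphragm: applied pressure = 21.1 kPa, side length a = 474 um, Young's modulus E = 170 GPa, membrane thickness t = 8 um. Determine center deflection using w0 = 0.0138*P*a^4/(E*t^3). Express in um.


Step 1: Convert pressure to compatible units (E is in GPa, so P in GPa).
P = 21.1 kPa = 21.1e-6 GPa
Step 2: Compute numerator: 0.0138 * P * a^4.
a^4 = 474^4 = 50479304976
numerator = 0.0138 * 21.1e-6 * 50479304976 = 1.46986e+04
Step 3: Compute denominator: E * t^3 = 170 * 8^3 = 87040
Step 4: w0 = numerator / denominator = 1.46986e+04 / 87040 = 0.1689 um


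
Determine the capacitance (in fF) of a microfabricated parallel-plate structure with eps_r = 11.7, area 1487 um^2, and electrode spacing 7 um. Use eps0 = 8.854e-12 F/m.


Step 1: Convert area to m^2: A = 1487e-12 m^2
Step 2: Convert gap to m: d = 7e-6 m
Step 3: C = eps0 * eps_r * A / d
C = 8.854e-12 * 11.7 * 1487e-12 / 7e-6
Step 4: Convert to fF (multiply by 1e15).
C = 22.01 fF


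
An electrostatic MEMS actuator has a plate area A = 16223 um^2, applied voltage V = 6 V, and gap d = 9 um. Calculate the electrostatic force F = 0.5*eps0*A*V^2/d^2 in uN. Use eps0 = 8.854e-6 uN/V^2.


Step 1: Identify parameters.
eps0 = 8.854e-6 uN/V^2, A = 16223 um^2, V = 6 V, d = 9 um
Step 2: Compute V^2 = 6^2 = 36
Step 3: Compute d^2 = 9^2 = 81
Step 4: F = 0.5 * 8.854e-6 * 16223 * 36 / 81
F = 0.032 uN


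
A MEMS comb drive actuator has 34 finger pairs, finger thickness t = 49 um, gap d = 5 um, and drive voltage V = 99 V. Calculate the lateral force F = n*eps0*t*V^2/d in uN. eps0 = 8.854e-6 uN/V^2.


Step 1: Parameters: n=34, eps0=8.854e-6 uN/V^2, t=49 um, V=99 V, d=5 um
Step 2: V^2 = 9801
Step 3: F = 34 * 8.854e-6 * 49 * 9801 / 5
F = 28.914 uN


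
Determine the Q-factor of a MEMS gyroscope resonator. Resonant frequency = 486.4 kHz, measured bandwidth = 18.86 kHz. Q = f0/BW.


Step 1: Q = f0 / bandwidth
Step 2: Q = 486.4 / 18.86
Q = 25.8


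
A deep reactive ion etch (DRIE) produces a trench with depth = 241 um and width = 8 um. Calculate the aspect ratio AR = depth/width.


Step 1: AR = depth / width
Step 2: AR = 241 / 8
AR = 30.1


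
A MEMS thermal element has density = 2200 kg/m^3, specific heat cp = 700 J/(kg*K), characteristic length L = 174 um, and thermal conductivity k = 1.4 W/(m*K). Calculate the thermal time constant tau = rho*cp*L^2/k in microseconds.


Step 1: Convert L to m: L = 174e-6 m
Step 2: L^2 = (174e-6)^2 = 3.0276e-08 m^2
Step 3: tau = 2200 * 700 * 3.0276e-08 / 1.4 = 3.33036e-02 s
Step 4: Convert to microseconds (multiply by 1e6).
tau = 33303.6 us


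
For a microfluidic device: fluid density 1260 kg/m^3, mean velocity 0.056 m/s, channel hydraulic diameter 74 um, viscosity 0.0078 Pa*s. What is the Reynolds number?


Step 1: Convert Dh to meters: Dh = 74e-6 m
Step 2: Re = rho * v * Dh / mu
Re = 1260 * 0.056 * 74e-6 / 0.0078
Re = 0.669


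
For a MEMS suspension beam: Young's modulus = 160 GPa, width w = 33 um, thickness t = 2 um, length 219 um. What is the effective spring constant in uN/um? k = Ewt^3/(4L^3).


Step 1: Convert E to consistent units (1 GPa = 1000 uN/um^2).
E = 160 GPa = 160000 uN/um^2
Step 2: Compute t^3 = 2^3 = 8
Step 3: Compute L^3 = 219^3 = 10503459
Step 4: k = 160000 * 33 * 8 / (4 * 10503459)
k = 1.0054 uN/um


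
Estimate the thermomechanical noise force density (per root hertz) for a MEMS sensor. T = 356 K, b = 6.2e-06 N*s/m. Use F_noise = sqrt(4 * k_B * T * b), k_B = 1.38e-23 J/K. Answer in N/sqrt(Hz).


Step 1: Compute 4 * k_B * T * b
= 4 * 1.38e-23 * 356 * 6.2e-06
= 1.2184e-25 N^2/Hz
Step 2: F_noise = sqrt(1.2184e-25)
F_noise = 3.49e-13 N/sqrt(Hz)


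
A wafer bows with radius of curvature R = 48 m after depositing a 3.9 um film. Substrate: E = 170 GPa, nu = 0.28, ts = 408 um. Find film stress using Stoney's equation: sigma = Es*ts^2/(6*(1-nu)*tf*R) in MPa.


Step 1: Compute numerator: Es * ts^2 = 170 * 408^2 = 28298880 (GPa*um^2)
Step 2: Compute denominator (R in um): 6*(1-nu)*tf*R = 6*0.72*3.9*48e6 = 808704000.0 (um^2)
Step 3: sigma (GPa) = 28298880 / 808704000.0 = 3.4993e-02 GPa
Step 4: Convert to MPa (x1000): sigma = 35.0 MPa


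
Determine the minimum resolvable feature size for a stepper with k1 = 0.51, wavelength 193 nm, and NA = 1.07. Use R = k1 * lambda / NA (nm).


Step 1: Identify values: k1 = 0.51, lambda = 193 nm, NA = 1.07
Step 2: R = k1 * lambda / NA
R = 0.51 * 193 / 1.07
R = 92.0 nm


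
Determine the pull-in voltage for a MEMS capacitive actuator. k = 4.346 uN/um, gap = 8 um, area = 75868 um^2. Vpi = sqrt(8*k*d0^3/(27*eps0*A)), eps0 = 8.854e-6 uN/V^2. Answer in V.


Step 1: Compute numerator: 8 * k * d0^3 = 8 * 4.346 * 8^3 = 17801.216
Step 2: Compute denominator: 27 * eps0 * A = 27 * 8.854e-6 * 75868 = 18.136852
Step 3: Vpi = sqrt(17801.216 / 18.136852)
Vpi = 31.33 V


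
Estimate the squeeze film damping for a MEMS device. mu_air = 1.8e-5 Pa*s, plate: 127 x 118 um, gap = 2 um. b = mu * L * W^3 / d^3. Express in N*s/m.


Step 1: Convert to SI.
L = 127e-6 m, W = 118e-6 m, d = 2e-6 m
Step 2: W^3 = (118e-6)^3 = 1.64e-12 m^3
Step 3: d^3 = (2e-6)^3 = 8.00e-18 m^3
Step 4: b = 1.8e-5 * 127e-6 * 1.64e-12 / 8.00e-18
b = 4.69e-04 N*s/m


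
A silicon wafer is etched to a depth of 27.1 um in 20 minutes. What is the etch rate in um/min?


Step 1: Etch rate = depth / time
Step 2: rate = 27.1 / 20
rate = 1.355 um/min


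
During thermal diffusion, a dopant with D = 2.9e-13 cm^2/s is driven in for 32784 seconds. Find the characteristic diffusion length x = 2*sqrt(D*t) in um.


Step 1: Compute D*t = 2.9e-13 * 32784 = 9.50736e-09 cm^2
Step 2: sqrt(D*t) = 9.7506e-05 cm
Step 3: x = 2 * 9.7506e-05 cm = 1.95012e-04 cm
Step 4: Convert to um (1 cm = 1e4 um): x = 1.95 um


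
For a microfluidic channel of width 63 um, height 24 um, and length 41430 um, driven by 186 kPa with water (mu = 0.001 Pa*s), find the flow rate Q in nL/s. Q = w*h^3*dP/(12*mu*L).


Step 1: Convert all dimensions to SI (meters).
w = 63e-6 m, h = 24e-6 m, L = 41430e-6 m, dP = 186e3 Pa
Step 2: Q = w * h^3 * dP / (12 * mu * L)
Q = 63e-6 * (24e-6)^3 * 186e3 / (12 * 0.001 * 41430e-6) = 3.2583e-10 m^3/s
Step 3: Convert Q from m^3/s to nL/s (1 m^3 = 1e12 nL, so multiply by 1e12).
Q = 325.83 nL/s


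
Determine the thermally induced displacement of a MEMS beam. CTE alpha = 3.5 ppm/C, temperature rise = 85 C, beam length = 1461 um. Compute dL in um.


Step 1: Convert CTE: alpha = 3.5 ppm/C = 3.5e-6 /C
Step 2: dL = 3.5e-6 * 85 * 1461
dL = 0.4346 um


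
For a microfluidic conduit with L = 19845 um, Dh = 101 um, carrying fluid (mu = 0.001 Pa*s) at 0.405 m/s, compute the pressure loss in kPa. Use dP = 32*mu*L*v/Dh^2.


Step 1: Convert to SI: L = 19845e-6 m, Dh = 101e-6 m
Step 2: dP = 32 * 0.001 * 19845e-6 * 0.405 / (101e-6)^2
Step 3: dP = 25212.35 Pa
Step 4: Convert to kPa: dP = 25.21 kPa


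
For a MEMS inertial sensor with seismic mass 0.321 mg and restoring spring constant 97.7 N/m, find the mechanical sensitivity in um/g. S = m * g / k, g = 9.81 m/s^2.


Step 1: Convert mass: m = 0.321 mg = 3.21e-07 kg
Step 2: S = m * g / k = 3.21e-07 * 9.81 / 97.7
Step 3: S = 3.22e-08 m/g
Step 4: Convert to um/g: S = 0.032 um/g


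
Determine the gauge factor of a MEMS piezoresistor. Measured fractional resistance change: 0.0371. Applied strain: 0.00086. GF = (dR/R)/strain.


Step 1: Identify values.
dR/R = 0.0371, strain = 0.00086
Step 2: GF = (dR/R) / strain = 0.0371 / 0.00086
GF = 43.1


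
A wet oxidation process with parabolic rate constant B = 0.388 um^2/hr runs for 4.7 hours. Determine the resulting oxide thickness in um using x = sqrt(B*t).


Step 1: Compute B*t = 0.388 * 4.7 = 1.8236
Step 2: x = sqrt(1.8236)
x = 1.35 um


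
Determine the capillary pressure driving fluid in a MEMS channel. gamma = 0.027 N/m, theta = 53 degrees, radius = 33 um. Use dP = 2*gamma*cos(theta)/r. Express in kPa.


Step 1: cos(53 deg) = 0.6018
Step 2: Convert r to m: r = 33e-6 m
Step 3: dP = 2 * 0.027 * 0.6018 / 33e-6 = 984.8 Pa
Step 4: Convert Pa to kPa (divide by 1000).
dP = 0.98 kPa


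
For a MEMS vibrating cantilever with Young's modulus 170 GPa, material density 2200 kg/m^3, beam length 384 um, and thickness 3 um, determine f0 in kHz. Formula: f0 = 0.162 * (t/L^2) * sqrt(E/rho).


Step 1: Convert units to SI.
t_SI = 3e-6 m, L_SI = 384e-6 m
Step 2: Calculate sqrt(E/rho).
sqrt(170e9 / 2200) = 8790.49 m/s
Step 3: Compute f0.
f0 = 0.162 * 3e-6 / (384e-6)^2 * 8790.49 = 28972.6 Hz = 28.97 kHz


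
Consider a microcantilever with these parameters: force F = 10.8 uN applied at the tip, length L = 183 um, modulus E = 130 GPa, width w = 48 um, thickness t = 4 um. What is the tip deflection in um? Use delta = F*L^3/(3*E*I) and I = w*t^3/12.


Step 1: Calculate the second moment of area.
I = w * t^3 / 12 = 48 * 4^3 / 12 = 256.0 um^4
Step 2: Convert E to consistent units (1 GPa = 1000 uN/um^2).
E = 130 GPa = 130000 uN/um^2
Step 3: Calculate tip deflection.
delta = F * L^3 / (3 * E * I)
delta = 10.8 * 183^3 / (3 * 130000 * 256.0)
delta = 0.6629 um


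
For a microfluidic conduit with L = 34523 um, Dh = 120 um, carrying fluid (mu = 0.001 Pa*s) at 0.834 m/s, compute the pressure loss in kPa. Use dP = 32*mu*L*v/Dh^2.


Step 1: Convert to SI: L = 34523e-6 m, Dh = 120e-6 m
Step 2: dP = 32 * 0.001 * 34523e-6 * 0.834 / (120e-6)^2
Step 3: dP = 63982.63 Pa
Step 4: Convert to kPa: dP = 63.98 kPa


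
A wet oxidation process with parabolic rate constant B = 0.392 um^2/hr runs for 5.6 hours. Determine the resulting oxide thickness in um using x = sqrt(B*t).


Step 1: Compute B*t = 0.392 * 5.6 = 2.1952
Step 2: x = sqrt(2.1952)
x = 1.482 um


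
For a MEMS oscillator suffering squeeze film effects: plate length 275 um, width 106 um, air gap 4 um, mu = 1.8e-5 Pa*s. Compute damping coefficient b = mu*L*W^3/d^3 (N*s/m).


Step 1: Convert to SI.
L = 275e-6 m, W = 106e-6 m, d = 4e-6 m
Step 2: W^3 = (106e-6)^3 = 1.19e-12 m^3
Step 3: d^3 = (4e-6)^3 = 6.40e-17 m^3
Step 4: b = 1.8e-5 * 275e-6 * 1.19e-12 / 6.40e-17
b = 9.21e-05 N*s/m


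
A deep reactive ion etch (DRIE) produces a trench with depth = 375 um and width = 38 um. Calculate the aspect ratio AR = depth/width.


Step 1: AR = depth / width
Step 2: AR = 375 / 38
AR = 9.9


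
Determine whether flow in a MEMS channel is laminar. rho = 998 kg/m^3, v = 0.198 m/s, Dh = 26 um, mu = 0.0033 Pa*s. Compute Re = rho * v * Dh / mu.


Step 1: Convert Dh to meters: Dh = 26e-6 m
Step 2: Re = rho * v * Dh / mu
Re = 998 * 0.198 * 26e-6 / 0.0033
Re = 1.557
Since Re = 1.557 is below ~2300, the flow is laminar.


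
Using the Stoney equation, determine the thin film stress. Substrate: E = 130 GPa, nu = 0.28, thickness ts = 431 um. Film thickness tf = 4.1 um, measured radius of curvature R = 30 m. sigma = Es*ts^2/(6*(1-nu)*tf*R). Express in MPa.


Step 1: Compute numerator: Es * ts^2 = 130 * 431^2 = 24148930 (GPa*um^2)
Step 2: Compute denominator (R in um): 6*(1-nu)*tf*R = 6*0.72*4.1*30e6 = 531360000.0 (um^2)
Step 3: sigma (GPa) = 24148930 / 531360000.0 = 4.5447e-02 GPa
Step 4: Convert to MPa (x1000): sigma = 45.4 MPa


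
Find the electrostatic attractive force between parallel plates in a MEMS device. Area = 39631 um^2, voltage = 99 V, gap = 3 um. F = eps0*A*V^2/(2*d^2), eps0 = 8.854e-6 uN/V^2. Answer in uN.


Step 1: Identify parameters.
eps0 = 8.854e-6 uN/V^2, A = 39631 um^2, V = 99 V, d = 3 um
Step 2: Compute V^2 = 99^2 = 9801
Step 3: Compute d^2 = 3^2 = 9
Step 4: F = 0.5 * 8.854e-6 * 39631 * 9801 / 9
F = 191.061 uN


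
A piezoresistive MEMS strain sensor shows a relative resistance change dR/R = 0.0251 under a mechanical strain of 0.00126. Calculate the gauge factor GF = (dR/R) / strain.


Step 1: Identify values.
dR/R = 0.0251, strain = 0.00126
Step 2: GF = (dR/R) / strain = 0.0251 / 0.00126
GF = 19.9


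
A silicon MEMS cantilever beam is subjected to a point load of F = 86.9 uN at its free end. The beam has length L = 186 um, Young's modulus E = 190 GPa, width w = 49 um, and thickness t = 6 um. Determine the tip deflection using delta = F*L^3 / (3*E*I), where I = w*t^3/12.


Step 1: Calculate the second moment of area.
I = w * t^3 / 12 = 49 * 6^3 / 12 = 882.0 um^4
Step 2: Convert E to consistent units (1 GPa = 1000 uN/um^2).
E = 190 GPa = 190000 uN/um^2
Step 3: Calculate tip deflection.
delta = F * L^3 / (3 * E * I)
delta = 86.9 * 186^3 / (3 * 190000 * 882.0)
delta = 1.1123 um


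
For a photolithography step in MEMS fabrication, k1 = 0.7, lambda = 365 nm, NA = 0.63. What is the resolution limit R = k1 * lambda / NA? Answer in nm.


Step 1: Identify values: k1 = 0.7, lambda = 365 nm, NA = 0.63
Step 2: R = k1 * lambda / NA
R = 0.7 * 365 / 0.63
R = 405.6 nm


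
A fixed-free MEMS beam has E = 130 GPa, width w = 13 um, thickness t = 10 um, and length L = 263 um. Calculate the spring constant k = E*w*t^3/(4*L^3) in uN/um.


Step 1: Convert E to consistent units (1 GPa = 1000 uN/um^2).
E = 130 GPa = 130000 uN/um^2
Step 2: Compute t^3 = 10^3 = 1000
Step 3: Compute L^3 = 263^3 = 18191447
Step 4: k = 130000 * 13 * 1000 / (4 * 18191447)
k = 23.2252 uN/um


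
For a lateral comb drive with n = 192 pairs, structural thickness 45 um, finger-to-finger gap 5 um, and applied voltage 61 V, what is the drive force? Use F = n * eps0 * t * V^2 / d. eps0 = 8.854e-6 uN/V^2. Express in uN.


Step 1: Parameters: n=192, eps0=8.854e-6 uN/V^2, t=45 um, V=61 V, d=5 um
Step 2: V^2 = 3721
Step 3: F = 192 * 8.854e-6 * 45 * 3721 / 5
F = 56.93 uN


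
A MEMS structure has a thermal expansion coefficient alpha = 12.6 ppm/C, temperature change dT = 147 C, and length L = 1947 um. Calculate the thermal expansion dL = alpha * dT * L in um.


Step 1: Convert CTE: alpha = 12.6 ppm/C = 12.6e-6 /C
Step 2: dL = 12.6e-6 * 147 * 1947
dL = 3.6062 um


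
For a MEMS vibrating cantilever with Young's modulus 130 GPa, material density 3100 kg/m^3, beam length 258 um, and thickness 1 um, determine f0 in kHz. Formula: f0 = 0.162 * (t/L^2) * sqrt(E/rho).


Step 1: Convert units to SI.
t_SI = 1e-6 m, L_SI = 258e-6 m
Step 2: Calculate sqrt(E/rho).
sqrt(130e9 / 3100) = 6475.76 m/s
Step 3: Compute f0.
f0 = 0.162 * 1e-6 / (258e-6)^2 * 6475.76 = 15760.4 Hz = 15.76 kHz
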